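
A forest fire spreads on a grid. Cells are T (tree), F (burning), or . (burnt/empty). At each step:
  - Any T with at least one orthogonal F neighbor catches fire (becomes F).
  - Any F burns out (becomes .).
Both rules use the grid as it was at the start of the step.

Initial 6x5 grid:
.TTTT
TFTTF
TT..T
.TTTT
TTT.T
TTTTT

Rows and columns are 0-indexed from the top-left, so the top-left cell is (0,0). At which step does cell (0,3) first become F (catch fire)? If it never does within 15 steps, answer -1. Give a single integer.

Step 1: cell (0,3)='T' (+7 fires, +2 burnt)
Step 2: cell (0,3)='F' (+5 fires, +7 burnt)
  -> target ignites at step 2
Step 3: cell (0,3)='.' (+4 fires, +5 burnt)
Step 4: cell (0,3)='.' (+4 fires, +4 burnt)
Step 5: cell (0,3)='.' (+3 fires, +4 burnt)
Step 6: cell (0,3)='.' (+0 fires, +3 burnt)
  fire out at step 6

2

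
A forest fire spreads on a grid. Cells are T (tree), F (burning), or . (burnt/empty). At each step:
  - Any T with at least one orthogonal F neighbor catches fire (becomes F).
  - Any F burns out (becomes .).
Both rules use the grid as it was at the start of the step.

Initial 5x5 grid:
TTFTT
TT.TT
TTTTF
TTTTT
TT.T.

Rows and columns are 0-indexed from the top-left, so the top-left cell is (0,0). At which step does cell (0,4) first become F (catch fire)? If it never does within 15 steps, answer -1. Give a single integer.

Step 1: cell (0,4)='T' (+5 fires, +2 burnt)
Step 2: cell (0,4)='F' (+6 fires, +5 burnt)
  -> target ignites at step 2
Step 3: cell (0,4)='.' (+4 fires, +6 burnt)
Step 4: cell (0,4)='.' (+2 fires, +4 burnt)
Step 5: cell (0,4)='.' (+2 fires, +2 burnt)
Step 6: cell (0,4)='.' (+1 fires, +2 burnt)
Step 7: cell (0,4)='.' (+0 fires, +1 burnt)
  fire out at step 7

2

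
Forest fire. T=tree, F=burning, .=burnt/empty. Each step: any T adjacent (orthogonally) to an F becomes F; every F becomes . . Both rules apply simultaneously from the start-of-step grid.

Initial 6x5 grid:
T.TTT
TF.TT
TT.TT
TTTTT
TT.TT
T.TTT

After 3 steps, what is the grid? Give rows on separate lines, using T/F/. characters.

Step 1: 2 trees catch fire, 1 burn out
  T.TTT
  F..TT
  TF.TT
  TTTTT
  TT.TT
  T.TTT
Step 2: 3 trees catch fire, 2 burn out
  F.TTT
  ...TT
  F..TT
  TFTTT
  TT.TT
  T.TTT
Step 3: 3 trees catch fire, 3 burn out
  ..TTT
  ...TT
  ...TT
  F.FTT
  TF.TT
  T.TTT

..TTT
...TT
...TT
F.FTT
TF.TT
T.TTT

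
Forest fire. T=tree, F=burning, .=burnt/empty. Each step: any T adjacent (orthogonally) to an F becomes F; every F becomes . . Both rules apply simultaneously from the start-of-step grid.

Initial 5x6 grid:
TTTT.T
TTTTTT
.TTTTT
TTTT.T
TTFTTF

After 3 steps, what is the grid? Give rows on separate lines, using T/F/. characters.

Step 1: 5 trees catch fire, 2 burn out
  TTTT.T
  TTTTTT
  .TTTTT
  TTFT.F
  TF.FF.
Step 2: 5 trees catch fire, 5 burn out
  TTTT.T
  TTTTTT
  .TFTTF
  TF.F..
  F.....
Step 3: 6 trees catch fire, 5 burn out
  TTTT.T
  TTFTTF
  .F.FF.
  F.....
  ......

TTTT.T
TTFTTF
.F.FF.
F.....
......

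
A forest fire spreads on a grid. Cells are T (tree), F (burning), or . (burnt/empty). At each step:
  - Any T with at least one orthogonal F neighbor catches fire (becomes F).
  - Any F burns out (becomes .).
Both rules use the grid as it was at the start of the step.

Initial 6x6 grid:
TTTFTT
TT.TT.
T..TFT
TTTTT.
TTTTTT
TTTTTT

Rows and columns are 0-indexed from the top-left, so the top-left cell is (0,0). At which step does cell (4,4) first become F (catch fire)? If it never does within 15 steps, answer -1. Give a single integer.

Step 1: cell (4,4)='T' (+7 fires, +2 burnt)
Step 2: cell (4,4)='F' (+4 fires, +7 burnt)
  -> target ignites at step 2
Step 3: cell (4,4)='.' (+6 fires, +4 burnt)
Step 4: cell (4,4)='.' (+5 fires, +6 burnt)
Step 5: cell (4,4)='.' (+4 fires, +5 burnt)
Step 6: cell (4,4)='.' (+2 fires, +4 burnt)
Step 7: cell (4,4)='.' (+1 fires, +2 burnt)
Step 8: cell (4,4)='.' (+0 fires, +1 burnt)
  fire out at step 8

2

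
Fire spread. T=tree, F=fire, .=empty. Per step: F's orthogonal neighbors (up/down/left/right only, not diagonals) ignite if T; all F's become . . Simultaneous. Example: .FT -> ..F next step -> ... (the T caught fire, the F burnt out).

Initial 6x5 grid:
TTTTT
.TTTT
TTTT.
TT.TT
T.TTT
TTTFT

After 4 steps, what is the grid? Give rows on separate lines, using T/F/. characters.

Step 1: 3 trees catch fire, 1 burn out
  TTTTT
  .TTTT
  TTTT.
  TT.TT
  T.TFT
  TTF.F
Step 2: 4 trees catch fire, 3 burn out
  TTTTT
  .TTTT
  TTTT.
  TT.FT
  T.F.F
  TF...
Step 3: 3 trees catch fire, 4 burn out
  TTTTT
  .TTTT
  TTTF.
  TT..F
  T....
  F....
Step 4: 3 trees catch fire, 3 burn out
  TTTTT
  .TTFT
  TTF..
  TT...
  F....
  .....

TTTTT
.TTFT
TTF..
TT...
F....
.....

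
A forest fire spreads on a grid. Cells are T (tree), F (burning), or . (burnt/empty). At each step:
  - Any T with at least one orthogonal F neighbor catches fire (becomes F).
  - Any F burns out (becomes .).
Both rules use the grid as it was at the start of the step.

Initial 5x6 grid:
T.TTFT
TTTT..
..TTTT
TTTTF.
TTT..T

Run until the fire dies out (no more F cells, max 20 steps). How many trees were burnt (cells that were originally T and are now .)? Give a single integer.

Step 1: +4 fires, +2 burnt (F count now 4)
Step 2: +5 fires, +4 burnt (F count now 5)
Step 3: +4 fires, +5 burnt (F count now 4)
Step 4: +3 fires, +4 burnt (F count now 3)
Step 5: +2 fires, +3 burnt (F count now 2)
Step 6: +1 fires, +2 burnt (F count now 1)
Step 7: +0 fires, +1 burnt (F count now 0)
Fire out after step 7
Initially T: 20, now '.': 29
Total burnt (originally-T cells now '.'): 19

Answer: 19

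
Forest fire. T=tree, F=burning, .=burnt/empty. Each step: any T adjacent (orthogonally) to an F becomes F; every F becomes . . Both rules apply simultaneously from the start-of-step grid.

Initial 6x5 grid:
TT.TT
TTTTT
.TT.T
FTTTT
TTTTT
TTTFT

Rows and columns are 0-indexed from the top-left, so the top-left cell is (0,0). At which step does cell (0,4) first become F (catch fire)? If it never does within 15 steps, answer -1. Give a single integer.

Step 1: cell (0,4)='T' (+5 fires, +2 burnt)
Step 2: cell (0,4)='T' (+8 fires, +5 burnt)
Step 3: cell (0,4)='T' (+3 fires, +8 burnt)
Step 4: cell (0,4)='T' (+4 fires, +3 burnt)
Step 5: cell (0,4)='T' (+3 fires, +4 burnt)
Step 6: cell (0,4)='F' (+2 fires, +3 burnt)
  -> target ignites at step 6
Step 7: cell (0,4)='.' (+0 fires, +2 burnt)
  fire out at step 7

6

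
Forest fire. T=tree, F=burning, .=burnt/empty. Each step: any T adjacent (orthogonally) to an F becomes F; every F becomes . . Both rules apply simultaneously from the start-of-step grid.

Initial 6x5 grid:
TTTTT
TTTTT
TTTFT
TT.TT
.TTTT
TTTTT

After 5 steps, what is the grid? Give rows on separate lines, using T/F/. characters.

Step 1: 4 trees catch fire, 1 burn out
  TTTTT
  TTTFT
  TTF.F
  TT.FT
  .TTTT
  TTTTT
Step 2: 6 trees catch fire, 4 burn out
  TTTFT
  TTF.F
  TF...
  TT..F
  .TTFT
  TTTTT
Step 3: 8 trees catch fire, 6 burn out
  TTF.F
  TF...
  F....
  TF...
  .TF.F
  TTTFT
Step 4: 6 trees catch fire, 8 burn out
  TF...
  F....
  .....
  F....
  .F...
  TTF.F
Step 5: 2 trees catch fire, 6 burn out
  F....
  .....
  .....
  .....
  .....
  TF...

F....
.....
.....
.....
.....
TF...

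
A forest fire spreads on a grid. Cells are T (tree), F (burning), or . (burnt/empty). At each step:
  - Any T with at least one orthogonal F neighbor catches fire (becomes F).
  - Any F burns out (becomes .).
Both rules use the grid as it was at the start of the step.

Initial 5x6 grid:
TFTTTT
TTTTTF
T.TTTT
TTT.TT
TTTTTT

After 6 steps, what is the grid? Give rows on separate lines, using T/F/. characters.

Step 1: 6 trees catch fire, 2 burn out
  F.FTTF
  TFTTF.
  T.TTTF
  TTT.TT
  TTTTTT
Step 2: 7 trees catch fire, 6 burn out
  ...FF.
  F.FF..
  T.TTF.
  TTT.TF
  TTTTTT
Step 3: 5 trees catch fire, 7 burn out
  ......
  ......
  F.FF..
  TTT.F.
  TTTTTF
Step 4: 3 trees catch fire, 5 burn out
  ......
  ......
  ......
  FTF...
  TTTTF.
Step 5: 4 trees catch fire, 3 burn out
  ......
  ......
  ......
  .F....
  FTFF..
Step 6: 1 trees catch fire, 4 burn out
  ......
  ......
  ......
  ......
  .F....

......
......
......
......
.F....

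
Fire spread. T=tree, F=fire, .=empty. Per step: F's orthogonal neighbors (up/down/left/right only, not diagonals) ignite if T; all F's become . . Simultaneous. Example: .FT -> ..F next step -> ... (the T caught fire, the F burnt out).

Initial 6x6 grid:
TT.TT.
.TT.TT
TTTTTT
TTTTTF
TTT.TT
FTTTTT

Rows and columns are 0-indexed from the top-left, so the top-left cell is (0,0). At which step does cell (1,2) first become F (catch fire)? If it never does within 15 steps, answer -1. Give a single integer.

Step 1: cell (1,2)='T' (+5 fires, +2 burnt)
Step 2: cell (1,2)='T' (+8 fires, +5 burnt)
Step 3: cell (1,2)='T' (+8 fires, +8 burnt)
Step 4: cell (1,2)='T' (+3 fires, +8 burnt)
Step 5: cell (1,2)='F' (+3 fires, +3 burnt)
  -> target ignites at step 5
Step 6: cell (1,2)='.' (+1 fires, +3 burnt)
Step 7: cell (1,2)='.' (+1 fires, +1 burnt)
Step 8: cell (1,2)='.' (+0 fires, +1 burnt)
  fire out at step 8

5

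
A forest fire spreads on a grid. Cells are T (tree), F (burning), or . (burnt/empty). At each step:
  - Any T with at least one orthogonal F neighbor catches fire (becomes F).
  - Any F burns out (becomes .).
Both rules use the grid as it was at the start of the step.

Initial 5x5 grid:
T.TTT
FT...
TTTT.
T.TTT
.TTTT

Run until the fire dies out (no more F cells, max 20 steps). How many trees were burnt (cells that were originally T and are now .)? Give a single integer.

Answer: 14

Derivation:
Step 1: +3 fires, +1 burnt (F count now 3)
Step 2: +2 fires, +3 burnt (F count now 2)
Step 3: +1 fires, +2 burnt (F count now 1)
Step 4: +2 fires, +1 burnt (F count now 2)
Step 5: +2 fires, +2 burnt (F count now 2)
Step 6: +3 fires, +2 burnt (F count now 3)
Step 7: +1 fires, +3 burnt (F count now 1)
Step 8: +0 fires, +1 burnt (F count now 0)
Fire out after step 8
Initially T: 17, now '.': 22
Total burnt (originally-T cells now '.'): 14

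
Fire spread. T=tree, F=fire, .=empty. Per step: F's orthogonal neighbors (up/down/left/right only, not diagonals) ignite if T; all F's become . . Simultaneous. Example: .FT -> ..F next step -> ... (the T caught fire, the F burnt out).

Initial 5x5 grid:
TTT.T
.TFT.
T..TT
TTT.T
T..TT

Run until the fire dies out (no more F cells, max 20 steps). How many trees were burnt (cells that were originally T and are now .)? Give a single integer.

Step 1: +3 fires, +1 burnt (F count now 3)
Step 2: +2 fires, +3 burnt (F count now 2)
Step 3: +2 fires, +2 burnt (F count now 2)
Step 4: +1 fires, +2 burnt (F count now 1)
Step 5: +1 fires, +1 burnt (F count now 1)
Step 6: +1 fires, +1 burnt (F count now 1)
Step 7: +0 fires, +1 burnt (F count now 0)
Fire out after step 7
Initially T: 16, now '.': 19
Total burnt (originally-T cells now '.'): 10

Answer: 10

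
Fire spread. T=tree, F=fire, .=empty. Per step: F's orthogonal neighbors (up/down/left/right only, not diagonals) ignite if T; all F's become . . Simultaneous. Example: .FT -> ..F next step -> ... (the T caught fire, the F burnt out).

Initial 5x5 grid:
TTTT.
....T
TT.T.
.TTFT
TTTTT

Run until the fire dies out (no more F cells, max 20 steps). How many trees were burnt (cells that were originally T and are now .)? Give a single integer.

Step 1: +4 fires, +1 burnt (F count now 4)
Step 2: +3 fires, +4 burnt (F count now 3)
Step 3: +2 fires, +3 burnt (F count now 2)
Step 4: +2 fires, +2 burnt (F count now 2)
Step 5: +0 fires, +2 burnt (F count now 0)
Fire out after step 5
Initially T: 16, now '.': 20
Total burnt (originally-T cells now '.'): 11

Answer: 11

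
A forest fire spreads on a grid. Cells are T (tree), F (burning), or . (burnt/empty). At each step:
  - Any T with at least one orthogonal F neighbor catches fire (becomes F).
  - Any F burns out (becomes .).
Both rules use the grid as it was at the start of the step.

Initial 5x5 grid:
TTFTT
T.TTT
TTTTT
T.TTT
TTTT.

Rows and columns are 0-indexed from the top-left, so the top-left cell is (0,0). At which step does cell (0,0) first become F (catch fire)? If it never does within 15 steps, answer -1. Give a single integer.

Step 1: cell (0,0)='T' (+3 fires, +1 burnt)
Step 2: cell (0,0)='F' (+4 fires, +3 burnt)
  -> target ignites at step 2
Step 3: cell (0,0)='.' (+5 fires, +4 burnt)
Step 4: cell (0,0)='.' (+4 fires, +5 burnt)
Step 5: cell (0,0)='.' (+4 fires, +4 burnt)
Step 6: cell (0,0)='.' (+1 fires, +4 burnt)
Step 7: cell (0,0)='.' (+0 fires, +1 burnt)
  fire out at step 7

2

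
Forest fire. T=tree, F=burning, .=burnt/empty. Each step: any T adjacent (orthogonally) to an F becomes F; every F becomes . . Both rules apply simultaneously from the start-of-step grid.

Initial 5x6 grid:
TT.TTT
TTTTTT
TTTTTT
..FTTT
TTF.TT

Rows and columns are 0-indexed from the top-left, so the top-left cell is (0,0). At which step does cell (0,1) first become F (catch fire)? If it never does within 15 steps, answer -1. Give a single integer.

Step 1: cell (0,1)='T' (+3 fires, +2 burnt)
Step 2: cell (0,1)='T' (+5 fires, +3 burnt)
Step 3: cell (0,1)='T' (+6 fires, +5 burnt)
Step 4: cell (0,1)='F' (+6 fires, +6 burnt)
  -> target ignites at step 4
Step 5: cell (0,1)='.' (+3 fires, +6 burnt)
Step 6: cell (0,1)='.' (+1 fires, +3 burnt)
Step 7: cell (0,1)='.' (+0 fires, +1 burnt)
  fire out at step 7

4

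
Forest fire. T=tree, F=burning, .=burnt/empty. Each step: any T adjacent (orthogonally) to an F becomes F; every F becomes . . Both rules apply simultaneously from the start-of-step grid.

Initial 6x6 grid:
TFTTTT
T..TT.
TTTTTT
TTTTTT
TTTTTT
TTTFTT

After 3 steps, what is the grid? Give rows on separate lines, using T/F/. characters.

Step 1: 5 trees catch fire, 2 burn out
  F.FTTT
  T..TT.
  TTTTTT
  TTTTTT
  TTTFTT
  TTF.FT
Step 2: 7 trees catch fire, 5 burn out
  ...FTT
  F..TT.
  TTTTTT
  TTTFTT
  TTF.FT
  TF...F
Step 3: 9 trees catch fire, 7 burn out
  ....FT
  ...FT.
  FTTFTT
  TTF.FT
  TF...F
  F.....

....FT
...FT.
FTTFTT
TTF.FT
TF...F
F.....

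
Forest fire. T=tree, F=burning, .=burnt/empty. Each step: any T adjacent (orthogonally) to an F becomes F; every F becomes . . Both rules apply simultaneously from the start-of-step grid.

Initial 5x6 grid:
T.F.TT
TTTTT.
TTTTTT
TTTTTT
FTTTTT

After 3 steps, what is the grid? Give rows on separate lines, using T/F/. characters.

Step 1: 3 trees catch fire, 2 burn out
  T...TT
  TTFTT.
  TTTTTT
  FTTTTT
  .FTTTT
Step 2: 6 trees catch fire, 3 burn out
  T...TT
  TF.FT.
  FTFTTT
  .FTTTT
  ..FTTT
Step 3: 6 trees catch fire, 6 burn out
  T...TT
  F...F.
  .F.FTT
  ..FTTT
  ...FTT

T...TT
F...F.
.F.FTT
..FTTT
...FTT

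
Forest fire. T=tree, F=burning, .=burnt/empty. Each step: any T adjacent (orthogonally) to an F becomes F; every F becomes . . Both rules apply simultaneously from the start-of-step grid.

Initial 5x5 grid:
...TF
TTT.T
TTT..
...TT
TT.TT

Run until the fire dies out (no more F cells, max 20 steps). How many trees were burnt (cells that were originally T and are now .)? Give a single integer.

Step 1: +2 fires, +1 burnt (F count now 2)
Step 2: +0 fires, +2 burnt (F count now 0)
Fire out after step 2
Initially T: 14, now '.': 13
Total burnt (originally-T cells now '.'): 2

Answer: 2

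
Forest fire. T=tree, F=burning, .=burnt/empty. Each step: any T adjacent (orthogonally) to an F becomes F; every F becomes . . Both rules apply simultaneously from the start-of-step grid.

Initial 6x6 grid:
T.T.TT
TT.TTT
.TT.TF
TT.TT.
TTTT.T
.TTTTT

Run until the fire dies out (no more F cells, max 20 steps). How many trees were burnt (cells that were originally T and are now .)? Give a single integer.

Step 1: +2 fires, +1 burnt (F count now 2)
Step 2: +3 fires, +2 burnt (F count now 3)
Step 3: +3 fires, +3 burnt (F count now 3)
Step 4: +1 fires, +3 burnt (F count now 1)
Step 5: +2 fires, +1 burnt (F count now 2)
Step 6: +3 fires, +2 burnt (F count now 3)
Step 7: +4 fires, +3 burnt (F count now 4)
Step 8: +3 fires, +4 burnt (F count now 3)
Step 9: +2 fires, +3 burnt (F count now 2)
Step 10: +1 fires, +2 burnt (F count now 1)
Step 11: +1 fires, +1 burnt (F count now 1)
Step 12: +0 fires, +1 burnt (F count now 0)
Fire out after step 12
Initially T: 26, now '.': 35
Total burnt (originally-T cells now '.'): 25

Answer: 25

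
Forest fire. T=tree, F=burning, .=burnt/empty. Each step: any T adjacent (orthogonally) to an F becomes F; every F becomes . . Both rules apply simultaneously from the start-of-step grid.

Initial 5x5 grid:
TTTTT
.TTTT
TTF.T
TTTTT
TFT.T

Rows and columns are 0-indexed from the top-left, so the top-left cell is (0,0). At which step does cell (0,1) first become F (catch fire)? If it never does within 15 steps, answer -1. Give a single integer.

Step 1: cell (0,1)='T' (+6 fires, +2 burnt)
Step 2: cell (0,1)='T' (+6 fires, +6 burnt)
Step 3: cell (0,1)='F' (+4 fires, +6 burnt)
  -> target ignites at step 3
Step 4: cell (0,1)='.' (+4 fires, +4 burnt)
Step 5: cell (0,1)='.' (+0 fires, +4 burnt)
  fire out at step 5

3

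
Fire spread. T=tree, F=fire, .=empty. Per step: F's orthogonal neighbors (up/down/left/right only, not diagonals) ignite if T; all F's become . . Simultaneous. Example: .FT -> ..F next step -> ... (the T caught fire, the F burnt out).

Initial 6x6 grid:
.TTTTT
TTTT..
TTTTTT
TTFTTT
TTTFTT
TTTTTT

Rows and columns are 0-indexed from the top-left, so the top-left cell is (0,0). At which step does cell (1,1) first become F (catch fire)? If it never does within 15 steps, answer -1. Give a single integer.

Step 1: cell (1,1)='T' (+6 fires, +2 burnt)
Step 2: cell (1,1)='T' (+9 fires, +6 burnt)
Step 3: cell (1,1)='F' (+9 fires, +9 burnt)
  -> target ignites at step 3
Step 4: cell (1,1)='.' (+5 fires, +9 burnt)
Step 5: cell (1,1)='.' (+1 fires, +5 burnt)
Step 6: cell (1,1)='.' (+1 fires, +1 burnt)
Step 7: cell (1,1)='.' (+0 fires, +1 burnt)
  fire out at step 7

3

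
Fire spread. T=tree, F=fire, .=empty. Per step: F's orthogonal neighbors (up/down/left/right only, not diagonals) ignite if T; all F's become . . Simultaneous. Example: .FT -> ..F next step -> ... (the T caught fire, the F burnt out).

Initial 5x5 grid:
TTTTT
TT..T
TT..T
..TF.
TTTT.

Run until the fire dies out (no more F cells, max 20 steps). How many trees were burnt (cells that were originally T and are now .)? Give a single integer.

Answer: 5

Derivation:
Step 1: +2 fires, +1 burnt (F count now 2)
Step 2: +1 fires, +2 burnt (F count now 1)
Step 3: +1 fires, +1 burnt (F count now 1)
Step 4: +1 fires, +1 burnt (F count now 1)
Step 5: +0 fires, +1 burnt (F count now 0)
Fire out after step 5
Initially T: 16, now '.': 14
Total burnt (originally-T cells now '.'): 5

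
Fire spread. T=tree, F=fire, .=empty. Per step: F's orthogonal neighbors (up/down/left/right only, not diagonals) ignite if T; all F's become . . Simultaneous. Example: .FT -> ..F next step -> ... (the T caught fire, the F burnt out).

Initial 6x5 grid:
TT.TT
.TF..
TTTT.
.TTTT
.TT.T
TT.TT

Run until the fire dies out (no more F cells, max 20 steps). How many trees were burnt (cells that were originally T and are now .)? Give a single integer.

Answer: 18

Derivation:
Step 1: +2 fires, +1 burnt (F count now 2)
Step 2: +4 fires, +2 burnt (F count now 4)
Step 3: +5 fires, +4 burnt (F count now 5)
Step 4: +2 fires, +5 burnt (F count now 2)
Step 5: +2 fires, +2 burnt (F count now 2)
Step 6: +2 fires, +2 burnt (F count now 2)
Step 7: +1 fires, +2 burnt (F count now 1)
Step 8: +0 fires, +1 burnt (F count now 0)
Fire out after step 8
Initially T: 20, now '.': 28
Total burnt (originally-T cells now '.'): 18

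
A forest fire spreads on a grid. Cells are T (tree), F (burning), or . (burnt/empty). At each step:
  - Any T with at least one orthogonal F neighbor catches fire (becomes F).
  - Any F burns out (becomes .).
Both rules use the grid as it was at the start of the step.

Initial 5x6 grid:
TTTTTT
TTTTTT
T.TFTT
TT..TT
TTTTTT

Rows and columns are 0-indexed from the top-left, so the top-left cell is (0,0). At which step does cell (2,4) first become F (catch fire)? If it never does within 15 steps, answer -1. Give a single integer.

Step 1: cell (2,4)='F' (+3 fires, +1 burnt)
  -> target ignites at step 1
Step 2: cell (2,4)='.' (+5 fires, +3 burnt)
Step 3: cell (2,4)='.' (+6 fires, +5 burnt)
Step 4: cell (2,4)='.' (+5 fires, +6 burnt)
Step 5: cell (2,4)='.' (+3 fires, +5 burnt)
Step 6: cell (2,4)='.' (+2 fires, +3 burnt)
Step 7: cell (2,4)='.' (+2 fires, +2 burnt)
Step 8: cell (2,4)='.' (+0 fires, +2 burnt)
  fire out at step 8

1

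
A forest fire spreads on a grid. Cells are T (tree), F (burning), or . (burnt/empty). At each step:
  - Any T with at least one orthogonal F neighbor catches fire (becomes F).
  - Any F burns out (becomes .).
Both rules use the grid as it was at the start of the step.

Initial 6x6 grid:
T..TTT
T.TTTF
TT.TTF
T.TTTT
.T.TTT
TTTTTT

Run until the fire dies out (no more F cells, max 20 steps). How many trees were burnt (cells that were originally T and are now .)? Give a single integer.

Answer: 22

Derivation:
Step 1: +4 fires, +2 burnt (F count now 4)
Step 2: +5 fires, +4 burnt (F count now 5)
Step 3: +5 fires, +5 burnt (F count now 5)
Step 4: +3 fires, +5 burnt (F count now 3)
Step 5: +1 fires, +3 burnt (F count now 1)
Step 6: +1 fires, +1 burnt (F count now 1)
Step 7: +1 fires, +1 burnt (F count now 1)
Step 8: +2 fires, +1 burnt (F count now 2)
Step 9: +0 fires, +2 burnt (F count now 0)
Fire out after step 9
Initially T: 27, now '.': 31
Total burnt (originally-T cells now '.'): 22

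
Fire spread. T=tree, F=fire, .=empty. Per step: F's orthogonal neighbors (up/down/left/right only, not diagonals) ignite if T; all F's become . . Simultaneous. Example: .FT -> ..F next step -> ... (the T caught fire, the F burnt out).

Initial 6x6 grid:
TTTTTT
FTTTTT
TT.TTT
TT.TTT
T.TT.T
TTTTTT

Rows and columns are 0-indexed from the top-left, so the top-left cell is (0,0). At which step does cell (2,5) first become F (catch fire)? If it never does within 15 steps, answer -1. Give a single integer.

Step 1: cell (2,5)='T' (+3 fires, +1 burnt)
Step 2: cell (2,5)='T' (+4 fires, +3 burnt)
Step 3: cell (2,5)='T' (+4 fires, +4 burnt)
Step 4: cell (2,5)='T' (+4 fires, +4 burnt)
Step 5: cell (2,5)='T' (+5 fires, +4 burnt)
Step 6: cell (2,5)='F' (+5 fires, +5 burnt)
  -> target ignites at step 6
Step 7: cell (2,5)='.' (+3 fires, +5 burnt)
Step 8: cell (2,5)='.' (+2 fires, +3 burnt)
Step 9: cell (2,5)='.' (+1 fires, +2 burnt)
Step 10: cell (2,5)='.' (+0 fires, +1 burnt)
  fire out at step 10

6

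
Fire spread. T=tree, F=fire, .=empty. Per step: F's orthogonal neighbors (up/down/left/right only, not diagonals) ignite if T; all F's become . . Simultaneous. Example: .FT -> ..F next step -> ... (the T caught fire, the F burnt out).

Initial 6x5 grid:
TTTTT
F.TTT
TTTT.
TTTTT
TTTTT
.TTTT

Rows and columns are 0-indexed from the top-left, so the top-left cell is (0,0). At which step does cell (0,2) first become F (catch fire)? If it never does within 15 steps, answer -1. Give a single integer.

Step 1: cell (0,2)='T' (+2 fires, +1 burnt)
Step 2: cell (0,2)='T' (+3 fires, +2 burnt)
Step 3: cell (0,2)='F' (+4 fires, +3 burnt)
  -> target ignites at step 3
Step 4: cell (0,2)='.' (+5 fires, +4 burnt)
Step 5: cell (0,2)='.' (+5 fires, +5 burnt)
Step 6: cell (0,2)='.' (+4 fires, +5 burnt)
Step 7: cell (0,2)='.' (+2 fires, +4 burnt)
Step 8: cell (0,2)='.' (+1 fires, +2 burnt)
Step 9: cell (0,2)='.' (+0 fires, +1 burnt)
  fire out at step 9

3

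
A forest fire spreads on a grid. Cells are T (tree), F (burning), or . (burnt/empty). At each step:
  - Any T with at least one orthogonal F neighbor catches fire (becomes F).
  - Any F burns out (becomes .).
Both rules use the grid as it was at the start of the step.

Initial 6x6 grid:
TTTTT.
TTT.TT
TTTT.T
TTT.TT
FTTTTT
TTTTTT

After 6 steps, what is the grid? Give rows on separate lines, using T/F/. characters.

Step 1: 3 trees catch fire, 1 burn out
  TTTTT.
  TTT.TT
  TTTT.T
  FTT.TT
  .FTTTT
  FTTTTT
Step 2: 4 trees catch fire, 3 burn out
  TTTTT.
  TTT.TT
  FTTT.T
  .FT.TT
  ..FTTT
  .FTTTT
Step 3: 5 trees catch fire, 4 burn out
  TTTTT.
  FTT.TT
  .FTT.T
  ..F.TT
  ...FTT
  ..FTTT
Step 4: 5 trees catch fire, 5 burn out
  FTTTT.
  .FT.TT
  ..FT.T
  ....TT
  ....FT
  ...FTT
Step 5: 6 trees catch fire, 5 burn out
  .FTTT.
  ..F.TT
  ...F.T
  ....FT
  .....F
  ....FT
Step 6: 3 trees catch fire, 6 burn out
  ..FTT.
  ....TT
  .....T
  .....F
  ......
  .....F

..FTT.
....TT
.....T
.....F
......
.....F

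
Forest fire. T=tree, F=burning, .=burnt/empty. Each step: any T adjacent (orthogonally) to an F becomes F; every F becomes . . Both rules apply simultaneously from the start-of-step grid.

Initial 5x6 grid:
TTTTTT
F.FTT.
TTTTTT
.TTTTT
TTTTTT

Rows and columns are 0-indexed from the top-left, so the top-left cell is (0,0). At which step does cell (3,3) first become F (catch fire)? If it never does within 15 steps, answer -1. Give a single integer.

Step 1: cell (3,3)='T' (+5 fires, +2 burnt)
Step 2: cell (3,3)='T' (+6 fires, +5 burnt)
Step 3: cell (3,3)='F' (+5 fires, +6 burnt)
  -> target ignites at step 3
Step 4: cell (3,3)='.' (+5 fires, +5 burnt)
Step 5: cell (3,3)='.' (+3 fires, +5 burnt)
Step 6: cell (3,3)='.' (+1 fires, +3 burnt)
Step 7: cell (3,3)='.' (+0 fires, +1 burnt)
  fire out at step 7

3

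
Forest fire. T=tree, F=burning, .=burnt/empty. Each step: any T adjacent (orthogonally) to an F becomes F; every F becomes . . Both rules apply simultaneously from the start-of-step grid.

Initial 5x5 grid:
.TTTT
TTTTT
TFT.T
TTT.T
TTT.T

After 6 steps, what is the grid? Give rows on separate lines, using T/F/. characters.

Step 1: 4 trees catch fire, 1 burn out
  .TTTT
  TFTTT
  F.F.T
  TFT.T
  TTT.T
Step 2: 6 trees catch fire, 4 burn out
  .FTTT
  F.FTT
  ....T
  F.F.T
  TFT.T
Step 3: 4 trees catch fire, 6 burn out
  ..FTT
  ...FT
  ....T
  ....T
  F.F.T
Step 4: 2 trees catch fire, 4 burn out
  ...FT
  ....F
  ....T
  ....T
  ....T
Step 5: 2 trees catch fire, 2 burn out
  ....F
  .....
  ....F
  ....T
  ....T
Step 6: 1 trees catch fire, 2 burn out
  .....
  .....
  .....
  ....F
  ....T

.....
.....
.....
....F
....T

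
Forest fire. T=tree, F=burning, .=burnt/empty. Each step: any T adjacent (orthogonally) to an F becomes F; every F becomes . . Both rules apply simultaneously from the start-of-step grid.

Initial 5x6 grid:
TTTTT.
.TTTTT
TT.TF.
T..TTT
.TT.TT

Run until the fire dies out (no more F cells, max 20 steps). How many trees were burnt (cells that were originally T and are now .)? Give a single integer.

Step 1: +3 fires, +1 burnt (F count now 3)
Step 2: +6 fires, +3 burnt (F count now 6)
Step 3: +3 fires, +6 burnt (F count now 3)
Step 4: +2 fires, +3 burnt (F count now 2)
Step 5: +2 fires, +2 burnt (F count now 2)
Step 6: +2 fires, +2 burnt (F count now 2)
Step 7: +1 fires, +2 burnt (F count now 1)
Step 8: +0 fires, +1 burnt (F count now 0)
Fire out after step 8
Initially T: 21, now '.': 28
Total burnt (originally-T cells now '.'): 19

Answer: 19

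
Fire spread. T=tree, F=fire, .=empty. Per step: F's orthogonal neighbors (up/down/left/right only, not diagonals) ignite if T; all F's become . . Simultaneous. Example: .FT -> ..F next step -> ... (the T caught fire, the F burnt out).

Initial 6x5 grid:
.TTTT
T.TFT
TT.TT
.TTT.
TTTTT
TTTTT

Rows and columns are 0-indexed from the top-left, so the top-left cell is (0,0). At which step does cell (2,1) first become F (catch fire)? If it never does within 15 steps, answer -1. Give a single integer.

Step 1: cell (2,1)='T' (+4 fires, +1 burnt)
Step 2: cell (2,1)='T' (+4 fires, +4 burnt)
Step 3: cell (2,1)='T' (+3 fires, +4 burnt)
Step 4: cell (2,1)='T' (+4 fires, +3 burnt)
Step 5: cell (2,1)='F' (+4 fires, +4 burnt)
  -> target ignites at step 5
Step 6: cell (2,1)='.' (+3 fires, +4 burnt)
Step 7: cell (2,1)='.' (+2 fires, +3 burnt)
Step 8: cell (2,1)='.' (+0 fires, +2 burnt)
  fire out at step 8

5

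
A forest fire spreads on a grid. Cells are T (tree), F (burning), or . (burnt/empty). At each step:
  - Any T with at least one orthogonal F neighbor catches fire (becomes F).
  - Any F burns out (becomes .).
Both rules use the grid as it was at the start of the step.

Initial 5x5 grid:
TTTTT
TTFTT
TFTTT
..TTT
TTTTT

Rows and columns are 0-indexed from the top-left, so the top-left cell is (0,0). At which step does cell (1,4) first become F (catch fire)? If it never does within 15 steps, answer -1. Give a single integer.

Step 1: cell (1,4)='T' (+5 fires, +2 burnt)
Step 2: cell (1,4)='F' (+6 fires, +5 burnt)
  -> target ignites at step 2
Step 3: cell (1,4)='.' (+5 fires, +6 burnt)
Step 4: cell (1,4)='.' (+3 fires, +5 burnt)
Step 5: cell (1,4)='.' (+2 fires, +3 burnt)
Step 6: cell (1,4)='.' (+0 fires, +2 burnt)
  fire out at step 6

2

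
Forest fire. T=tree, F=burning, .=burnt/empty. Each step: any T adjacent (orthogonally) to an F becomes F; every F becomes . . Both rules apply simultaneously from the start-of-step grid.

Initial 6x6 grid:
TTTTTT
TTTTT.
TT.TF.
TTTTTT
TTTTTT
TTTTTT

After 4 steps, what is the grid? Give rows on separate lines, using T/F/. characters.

Step 1: 3 trees catch fire, 1 burn out
  TTTTTT
  TTTTF.
  TT.F..
  TTTTFT
  TTTTTT
  TTTTTT
Step 2: 5 trees catch fire, 3 burn out
  TTTTFT
  TTTF..
  TT....
  TTTF.F
  TTTTFT
  TTTTTT
Step 3: 7 trees catch fire, 5 burn out
  TTTF.F
  TTF...
  TT....
  TTF...
  TTTF.F
  TTTTFT
Step 4: 6 trees catch fire, 7 burn out
  TTF...
  TF....
  TT....
  TF....
  TTF...
  TTTF.F

TTF...
TF....
TT....
TF....
TTF...
TTTF.F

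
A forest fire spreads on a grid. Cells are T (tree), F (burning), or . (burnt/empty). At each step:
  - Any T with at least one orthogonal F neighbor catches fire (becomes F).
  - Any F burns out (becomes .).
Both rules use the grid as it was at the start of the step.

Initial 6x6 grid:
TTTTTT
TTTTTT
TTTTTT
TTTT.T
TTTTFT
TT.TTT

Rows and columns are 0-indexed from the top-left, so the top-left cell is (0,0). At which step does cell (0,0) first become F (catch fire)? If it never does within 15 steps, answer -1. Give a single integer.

Step 1: cell (0,0)='T' (+3 fires, +1 burnt)
Step 2: cell (0,0)='T' (+5 fires, +3 burnt)
Step 3: cell (0,0)='T' (+4 fires, +5 burnt)
Step 4: cell (0,0)='T' (+7 fires, +4 burnt)
Step 5: cell (0,0)='T' (+7 fires, +7 burnt)
Step 6: cell (0,0)='T' (+4 fires, +7 burnt)
Step 7: cell (0,0)='T' (+2 fires, +4 burnt)
Step 8: cell (0,0)='F' (+1 fires, +2 burnt)
  -> target ignites at step 8
Step 9: cell (0,0)='.' (+0 fires, +1 burnt)
  fire out at step 9

8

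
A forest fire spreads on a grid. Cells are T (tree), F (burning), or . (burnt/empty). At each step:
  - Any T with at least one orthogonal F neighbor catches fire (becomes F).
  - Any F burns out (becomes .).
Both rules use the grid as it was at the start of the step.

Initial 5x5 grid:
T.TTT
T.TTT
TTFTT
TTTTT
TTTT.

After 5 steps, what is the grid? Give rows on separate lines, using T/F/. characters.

Step 1: 4 trees catch fire, 1 burn out
  T.TTT
  T.FTT
  TF.FT
  TTFTT
  TTTT.
Step 2: 7 trees catch fire, 4 burn out
  T.FTT
  T..FT
  F...F
  TF.FT
  TTFT.
Step 3: 7 trees catch fire, 7 burn out
  T..FT
  F...F
  .....
  F...F
  TF.F.
Step 4: 3 trees catch fire, 7 burn out
  F...F
  .....
  .....
  .....
  F....
Step 5: 0 trees catch fire, 3 burn out
  .....
  .....
  .....
  .....
  .....

.....
.....
.....
.....
.....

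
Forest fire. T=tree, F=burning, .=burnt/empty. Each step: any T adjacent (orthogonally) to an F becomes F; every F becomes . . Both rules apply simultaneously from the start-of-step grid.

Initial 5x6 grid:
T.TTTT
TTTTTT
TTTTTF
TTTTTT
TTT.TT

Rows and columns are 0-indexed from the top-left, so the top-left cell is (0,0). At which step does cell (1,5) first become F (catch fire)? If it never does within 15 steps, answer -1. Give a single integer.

Step 1: cell (1,5)='F' (+3 fires, +1 burnt)
  -> target ignites at step 1
Step 2: cell (1,5)='.' (+5 fires, +3 burnt)
Step 3: cell (1,5)='.' (+5 fires, +5 burnt)
Step 4: cell (1,5)='.' (+4 fires, +5 burnt)
Step 5: cell (1,5)='.' (+5 fires, +4 burnt)
Step 6: cell (1,5)='.' (+3 fires, +5 burnt)
Step 7: cell (1,5)='.' (+2 fires, +3 burnt)
Step 8: cell (1,5)='.' (+0 fires, +2 burnt)
  fire out at step 8

1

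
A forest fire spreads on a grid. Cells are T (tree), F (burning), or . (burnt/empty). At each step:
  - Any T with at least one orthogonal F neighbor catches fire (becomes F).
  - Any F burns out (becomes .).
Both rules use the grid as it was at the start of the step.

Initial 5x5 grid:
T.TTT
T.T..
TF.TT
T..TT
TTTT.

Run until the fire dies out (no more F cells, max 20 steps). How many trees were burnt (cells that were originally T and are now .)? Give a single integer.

Step 1: +1 fires, +1 burnt (F count now 1)
Step 2: +2 fires, +1 burnt (F count now 2)
Step 3: +2 fires, +2 burnt (F count now 2)
Step 4: +1 fires, +2 burnt (F count now 1)
Step 5: +1 fires, +1 burnt (F count now 1)
Step 6: +1 fires, +1 burnt (F count now 1)
Step 7: +1 fires, +1 burnt (F count now 1)
Step 8: +2 fires, +1 burnt (F count now 2)
Step 9: +1 fires, +2 burnt (F count now 1)
Step 10: +0 fires, +1 burnt (F count now 0)
Fire out after step 10
Initially T: 16, now '.': 21
Total burnt (originally-T cells now '.'): 12

Answer: 12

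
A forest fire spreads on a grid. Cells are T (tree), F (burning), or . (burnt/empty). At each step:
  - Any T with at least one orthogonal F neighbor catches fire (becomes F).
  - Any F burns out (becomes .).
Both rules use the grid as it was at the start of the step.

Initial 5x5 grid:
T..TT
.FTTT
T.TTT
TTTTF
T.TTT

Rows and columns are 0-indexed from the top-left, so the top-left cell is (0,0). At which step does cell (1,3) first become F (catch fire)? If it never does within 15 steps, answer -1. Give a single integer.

Step 1: cell (1,3)='T' (+4 fires, +2 burnt)
Step 2: cell (1,3)='F' (+6 fires, +4 burnt)
  -> target ignites at step 2
Step 3: cell (1,3)='.' (+4 fires, +6 burnt)
Step 4: cell (1,3)='.' (+1 fires, +4 burnt)
Step 5: cell (1,3)='.' (+2 fires, +1 burnt)
Step 6: cell (1,3)='.' (+0 fires, +2 burnt)
  fire out at step 6

2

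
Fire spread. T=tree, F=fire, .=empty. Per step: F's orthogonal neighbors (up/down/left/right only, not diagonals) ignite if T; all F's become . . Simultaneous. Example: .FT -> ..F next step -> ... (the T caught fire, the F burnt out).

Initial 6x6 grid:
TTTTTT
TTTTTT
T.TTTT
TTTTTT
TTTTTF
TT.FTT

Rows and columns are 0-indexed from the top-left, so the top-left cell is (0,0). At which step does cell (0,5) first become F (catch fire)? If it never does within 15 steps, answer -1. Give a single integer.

Step 1: cell (0,5)='T' (+5 fires, +2 burnt)
Step 2: cell (0,5)='T' (+4 fires, +5 burnt)
Step 3: cell (0,5)='T' (+5 fires, +4 burnt)
Step 4: cell (0,5)='F' (+7 fires, +5 burnt)
  -> target ignites at step 4
Step 5: cell (0,5)='.' (+5 fires, +7 burnt)
Step 6: cell (0,5)='.' (+3 fires, +5 burnt)
Step 7: cell (0,5)='.' (+2 fires, +3 burnt)
Step 8: cell (0,5)='.' (+1 fires, +2 burnt)
Step 9: cell (0,5)='.' (+0 fires, +1 burnt)
  fire out at step 9

4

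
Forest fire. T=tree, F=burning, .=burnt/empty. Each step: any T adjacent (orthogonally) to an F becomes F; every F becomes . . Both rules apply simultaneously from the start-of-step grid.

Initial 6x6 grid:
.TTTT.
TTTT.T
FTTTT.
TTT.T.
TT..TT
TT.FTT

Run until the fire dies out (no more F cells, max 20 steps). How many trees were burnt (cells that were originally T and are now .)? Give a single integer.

Step 1: +4 fires, +2 burnt (F count now 4)
Step 2: +6 fires, +4 burnt (F count now 6)
Step 3: +8 fires, +6 burnt (F count now 8)
Step 4: +4 fires, +8 burnt (F count now 4)
Step 5: +1 fires, +4 burnt (F count now 1)
Step 6: +1 fires, +1 burnt (F count now 1)
Step 7: +0 fires, +1 burnt (F count now 0)
Fire out after step 7
Initially T: 25, now '.': 35
Total burnt (originally-T cells now '.'): 24

Answer: 24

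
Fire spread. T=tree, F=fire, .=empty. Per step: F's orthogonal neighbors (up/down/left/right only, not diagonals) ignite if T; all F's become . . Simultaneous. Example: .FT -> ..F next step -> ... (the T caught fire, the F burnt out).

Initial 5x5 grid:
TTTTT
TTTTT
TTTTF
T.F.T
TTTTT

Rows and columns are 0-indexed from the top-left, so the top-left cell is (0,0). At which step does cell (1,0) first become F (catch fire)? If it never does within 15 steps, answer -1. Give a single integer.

Step 1: cell (1,0)='T' (+5 fires, +2 burnt)
Step 2: cell (1,0)='T' (+7 fires, +5 burnt)
Step 3: cell (1,0)='T' (+5 fires, +7 burnt)
Step 4: cell (1,0)='F' (+3 fires, +5 burnt)
  -> target ignites at step 4
Step 5: cell (1,0)='.' (+1 fires, +3 burnt)
Step 6: cell (1,0)='.' (+0 fires, +1 burnt)
  fire out at step 6

4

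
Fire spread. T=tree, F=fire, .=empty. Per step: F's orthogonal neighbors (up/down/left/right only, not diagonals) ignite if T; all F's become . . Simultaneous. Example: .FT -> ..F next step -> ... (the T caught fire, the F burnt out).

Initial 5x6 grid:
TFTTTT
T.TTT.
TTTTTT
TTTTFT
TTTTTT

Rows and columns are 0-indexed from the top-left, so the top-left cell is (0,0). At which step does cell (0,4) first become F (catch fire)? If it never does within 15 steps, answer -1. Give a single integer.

Step 1: cell (0,4)='T' (+6 fires, +2 burnt)
Step 2: cell (0,4)='T' (+9 fires, +6 burnt)
Step 3: cell (0,4)='F' (+6 fires, +9 burnt)
  -> target ignites at step 3
Step 4: cell (0,4)='.' (+4 fires, +6 burnt)
Step 5: cell (0,4)='.' (+1 fires, +4 burnt)
Step 6: cell (0,4)='.' (+0 fires, +1 burnt)
  fire out at step 6

3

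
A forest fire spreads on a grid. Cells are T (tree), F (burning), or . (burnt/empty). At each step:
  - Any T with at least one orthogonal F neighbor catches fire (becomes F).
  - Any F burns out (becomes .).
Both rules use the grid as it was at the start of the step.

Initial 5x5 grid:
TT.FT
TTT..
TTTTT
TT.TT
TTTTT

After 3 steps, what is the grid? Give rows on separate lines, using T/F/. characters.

Step 1: 1 trees catch fire, 1 burn out
  TT..F
  TTT..
  TTTTT
  TT.TT
  TTTTT
Step 2: 0 trees catch fire, 1 burn out
  TT...
  TTT..
  TTTTT
  TT.TT
  TTTTT
Step 3: 0 trees catch fire, 0 burn out
  TT...
  TTT..
  TTTTT
  TT.TT
  TTTTT

TT...
TTT..
TTTTT
TT.TT
TTTTT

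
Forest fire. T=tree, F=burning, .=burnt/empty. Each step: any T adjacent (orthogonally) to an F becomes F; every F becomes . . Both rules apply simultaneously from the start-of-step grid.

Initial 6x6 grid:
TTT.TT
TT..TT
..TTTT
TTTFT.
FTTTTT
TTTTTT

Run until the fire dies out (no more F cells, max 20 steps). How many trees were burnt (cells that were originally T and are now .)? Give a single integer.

Answer: 23

Derivation:
Step 1: +7 fires, +2 burnt (F count now 7)
Step 2: +7 fires, +7 burnt (F count now 7)
Step 3: +5 fires, +7 burnt (F count now 5)
Step 4: +3 fires, +5 burnt (F count now 3)
Step 5: +1 fires, +3 burnt (F count now 1)
Step 6: +0 fires, +1 burnt (F count now 0)
Fire out after step 6
Initially T: 28, now '.': 31
Total burnt (originally-T cells now '.'): 23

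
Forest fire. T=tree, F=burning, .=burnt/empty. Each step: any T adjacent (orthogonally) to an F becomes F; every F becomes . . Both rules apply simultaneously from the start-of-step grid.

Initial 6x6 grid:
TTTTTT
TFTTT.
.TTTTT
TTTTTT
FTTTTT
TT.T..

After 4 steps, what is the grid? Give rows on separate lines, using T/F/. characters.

Step 1: 7 trees catch fire, 2 burn out
  TFTTTT
  F.FTT.
  .FTTTT
  FTTTTT
  .FTTTT
  FT.T..
Step 2: 7 trees catch fire, 7 burn out
  F.FTTT
  ...FT.
  ..FTTT
  .FTTTT
  ..FTTT
  .F.T..
Step 3: 5 trees catch fire, 7 burn out
  ...FTT
  ....F.
  ...FTT
  ..FTTT
  ...FTT
  ...T..
Step 4: 5 trees catch fire, 5 burn out
  ....FT
  ......
  ....FT
  ...FTT
  ....FT
  ...F..

....FT
......
....FT
...FTT
....FT
...F..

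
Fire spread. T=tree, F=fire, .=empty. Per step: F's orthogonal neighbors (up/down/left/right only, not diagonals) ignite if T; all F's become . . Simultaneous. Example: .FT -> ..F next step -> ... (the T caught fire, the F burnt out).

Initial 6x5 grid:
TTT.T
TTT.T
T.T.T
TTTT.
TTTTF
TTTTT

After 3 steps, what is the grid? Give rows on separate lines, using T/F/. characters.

Step 1: 2 trees catch fire, 1 burn out
  TTT.T
  TTT.T
  T.T.T
  TTTT.
  TTTF.
  TTTTF
Step 2: 3 trees catch fire, 2 burn out
  TTT.T
  TTT.T
  T.T.T
  TTTF.
  TTF..
  TTTF.
Step 3: 3 trees catch fire, 3 burn out
  TTT.T
  TTT.T
  T.T.T
  TTF..
  TF...
  TTF..

TTT.T
TTT.T
T.T.T
TTF..
TF...
TTF..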